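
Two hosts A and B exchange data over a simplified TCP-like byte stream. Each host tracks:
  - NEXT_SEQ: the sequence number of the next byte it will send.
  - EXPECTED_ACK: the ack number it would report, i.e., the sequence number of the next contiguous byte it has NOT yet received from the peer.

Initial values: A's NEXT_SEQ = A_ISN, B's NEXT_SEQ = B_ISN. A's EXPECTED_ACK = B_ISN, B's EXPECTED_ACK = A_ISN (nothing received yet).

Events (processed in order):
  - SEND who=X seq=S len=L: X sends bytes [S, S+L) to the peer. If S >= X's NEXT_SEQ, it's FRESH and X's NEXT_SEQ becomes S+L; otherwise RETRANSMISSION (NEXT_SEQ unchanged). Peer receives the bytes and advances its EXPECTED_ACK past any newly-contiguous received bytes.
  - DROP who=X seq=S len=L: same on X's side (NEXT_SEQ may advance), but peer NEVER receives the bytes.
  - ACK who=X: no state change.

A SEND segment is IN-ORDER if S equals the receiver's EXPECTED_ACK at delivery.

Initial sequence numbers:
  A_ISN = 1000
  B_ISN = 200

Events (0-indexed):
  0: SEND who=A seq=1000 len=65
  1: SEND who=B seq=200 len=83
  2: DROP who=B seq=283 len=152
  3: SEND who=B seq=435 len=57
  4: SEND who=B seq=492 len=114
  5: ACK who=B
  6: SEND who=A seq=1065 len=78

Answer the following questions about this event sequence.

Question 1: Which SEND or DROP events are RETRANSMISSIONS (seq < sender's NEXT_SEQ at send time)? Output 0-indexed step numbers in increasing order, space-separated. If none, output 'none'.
Step 0: SEND seq=1000 -> fresh
Step 1: SEND seq=200 -> fresh
Step 2: DROP seq=283 -> fresh
Step 3: SEND seq=435 -> fresh
Step 4: SEND seq=492 -> fresh
Step 6: SEND seq=1065 -> fresh

Answer: none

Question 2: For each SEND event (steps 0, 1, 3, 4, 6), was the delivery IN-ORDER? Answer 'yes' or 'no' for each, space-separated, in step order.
Step 0: SEND seq=1000 -> in-order
Step 1: SEND seq=200 -> in-order
Step 3: SEND seq=435 -> out-of-order
Step 4: SEND seq=492 -> out-of-order
Step 6: SEND seq=1065 -> in-order

Answer: yes yes no no yes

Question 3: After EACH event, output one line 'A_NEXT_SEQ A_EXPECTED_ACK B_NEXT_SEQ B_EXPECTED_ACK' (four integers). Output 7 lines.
1065 200 200 1065
1065 283 283 1065
1065 283 435 1065
1065 283 492 1065
1065 283 606 1065
1065 283 606 1065
1143 283 606 1143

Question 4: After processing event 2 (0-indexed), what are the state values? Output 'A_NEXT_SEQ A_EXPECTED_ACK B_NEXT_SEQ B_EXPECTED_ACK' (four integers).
After event 0: A_seq=1065 A_ack=200 B_seq=200 B_ack=1065
After event 1: A_seq=1065 A_ack=283 B_seq=283 B_ack=1065
After event 2: A_seq=1065 A_ack=283 B_seq=435 B_ack=1065

1065 283 435 1065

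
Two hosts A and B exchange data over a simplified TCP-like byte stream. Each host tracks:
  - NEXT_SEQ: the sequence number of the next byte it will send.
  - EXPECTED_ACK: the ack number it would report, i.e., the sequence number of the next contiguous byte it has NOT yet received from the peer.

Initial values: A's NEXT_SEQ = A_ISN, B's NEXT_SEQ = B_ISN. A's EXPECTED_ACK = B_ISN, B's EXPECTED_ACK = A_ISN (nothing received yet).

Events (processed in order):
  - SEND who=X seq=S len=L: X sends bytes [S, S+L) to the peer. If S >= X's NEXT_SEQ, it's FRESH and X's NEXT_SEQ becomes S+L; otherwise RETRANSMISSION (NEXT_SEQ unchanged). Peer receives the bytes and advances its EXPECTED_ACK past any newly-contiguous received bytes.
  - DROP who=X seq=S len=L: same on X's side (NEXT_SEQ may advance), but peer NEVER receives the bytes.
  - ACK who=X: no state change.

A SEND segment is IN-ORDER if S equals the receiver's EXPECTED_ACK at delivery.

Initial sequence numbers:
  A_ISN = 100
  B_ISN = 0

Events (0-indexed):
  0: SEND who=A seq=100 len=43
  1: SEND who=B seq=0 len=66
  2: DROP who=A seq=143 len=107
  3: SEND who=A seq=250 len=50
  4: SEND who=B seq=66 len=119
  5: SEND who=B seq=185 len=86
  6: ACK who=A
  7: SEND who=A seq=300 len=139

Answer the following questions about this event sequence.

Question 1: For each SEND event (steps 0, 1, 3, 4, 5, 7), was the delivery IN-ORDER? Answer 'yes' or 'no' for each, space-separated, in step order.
Answer: yes yes no yes yes no

Derivation:
Step 0: SEND seq=100 -> in-order
Step 1: SEND seq=0 -> in-order
Step 3: SEND seq=250 -> out-of-order
Step 4: SEND seq=66 -> in-order
Step 5: SEND seq=185 -> in-order
Step 7: SEND seq=300 -> out-of-order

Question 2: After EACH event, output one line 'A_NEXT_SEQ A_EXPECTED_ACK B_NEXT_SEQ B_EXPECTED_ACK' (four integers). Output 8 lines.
143 0 0 143
143 66 66 143
250 66 66 143
300 66 66 143
300 185 185 143
300 271 271 143
300 271 271 143
439 271 271 143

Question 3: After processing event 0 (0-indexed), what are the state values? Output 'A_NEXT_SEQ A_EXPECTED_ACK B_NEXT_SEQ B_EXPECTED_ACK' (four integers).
After event 0: A_seq=143 A_ack=0 B_seq=0 B_ack=143

143 0 0 143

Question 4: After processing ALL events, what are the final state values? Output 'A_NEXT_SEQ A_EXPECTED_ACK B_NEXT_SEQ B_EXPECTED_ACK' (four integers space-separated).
Answer: 439 271 271 143

Derivation:
After event 0: A_seq=143 A_ack=0 B_seq=0 B_ack=143
After event 1: A_seq=143 A_ack=66 B_seq=66 B_ack=143
After event 2: A_seq=250 A_ack=66 B_seq=66 B_ack=143
After event 3: A_seq=300 A_ack=66 B_seq=66 B_ack=143
After event 4: A_seq=300 A_ack=185 B_seq=185 B_ack=143
After event 5: A_seq=300 A_ack=271 B_seq=271 B_ack=143
After event 6: A_seq=300 A_ack=271 B_seq=271 B_ack=143
After event 7: A_seq=439 A_ack=271 B_seq=271 B_ack=143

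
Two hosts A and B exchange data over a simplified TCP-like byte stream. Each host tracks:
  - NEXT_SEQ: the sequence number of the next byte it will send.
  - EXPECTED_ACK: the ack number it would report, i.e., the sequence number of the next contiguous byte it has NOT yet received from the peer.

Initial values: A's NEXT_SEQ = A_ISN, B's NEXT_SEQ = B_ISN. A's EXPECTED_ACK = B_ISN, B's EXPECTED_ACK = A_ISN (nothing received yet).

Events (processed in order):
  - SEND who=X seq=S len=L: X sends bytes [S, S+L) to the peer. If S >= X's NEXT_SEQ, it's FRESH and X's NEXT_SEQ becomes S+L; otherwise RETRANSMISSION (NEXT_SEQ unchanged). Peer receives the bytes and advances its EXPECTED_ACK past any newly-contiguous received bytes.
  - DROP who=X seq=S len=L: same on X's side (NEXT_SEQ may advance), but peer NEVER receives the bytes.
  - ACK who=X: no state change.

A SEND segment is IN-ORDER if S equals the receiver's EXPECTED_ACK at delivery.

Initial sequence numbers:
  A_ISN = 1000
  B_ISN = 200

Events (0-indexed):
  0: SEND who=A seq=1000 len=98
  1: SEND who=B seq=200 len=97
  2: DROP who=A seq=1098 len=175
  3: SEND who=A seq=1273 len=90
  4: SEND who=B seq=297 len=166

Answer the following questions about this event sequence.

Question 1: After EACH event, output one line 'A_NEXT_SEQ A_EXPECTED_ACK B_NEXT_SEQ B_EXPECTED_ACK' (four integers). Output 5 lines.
1098 200 200 1098
1098 297 297 1098
1273 297 297 1098
1363 297 297 1098
1363 463 463 1098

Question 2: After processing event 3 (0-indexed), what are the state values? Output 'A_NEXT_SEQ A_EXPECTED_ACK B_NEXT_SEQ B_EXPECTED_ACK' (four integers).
After event 0: A_seq=1098 A_ack=200 B_seq=200 B_ack=1098
After event 1: A_seq=1098 A_ack=297 B_seq=297 B_ack=1098
After event 2: A_seq=1273 A_ack=297 B_seq=297 B_ack=1098
After event 3: A_seq=1363 A_ack=297 B_seq=297 B_ack=1098

1363 297 297 1098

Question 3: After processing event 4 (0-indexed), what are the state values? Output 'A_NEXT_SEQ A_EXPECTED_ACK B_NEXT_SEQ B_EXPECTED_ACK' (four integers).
After event 0: A_seq=1098 A_ack=200 B_seq=200 B_ack=1098
After event 1: A_seq=1098 A_ack=297 B_seq=297 B_ack=1098
After event 2: A_seq=1273 A_ack=297 B_seq=297 B_ack=1098
After event 3: A_seq=1363 A_ack=297 B_seq=297 B_ack=1098
After event 4: A_seq=1363 A_ack=463 B_seq=463 B_ack=1098

1363 463 463 1098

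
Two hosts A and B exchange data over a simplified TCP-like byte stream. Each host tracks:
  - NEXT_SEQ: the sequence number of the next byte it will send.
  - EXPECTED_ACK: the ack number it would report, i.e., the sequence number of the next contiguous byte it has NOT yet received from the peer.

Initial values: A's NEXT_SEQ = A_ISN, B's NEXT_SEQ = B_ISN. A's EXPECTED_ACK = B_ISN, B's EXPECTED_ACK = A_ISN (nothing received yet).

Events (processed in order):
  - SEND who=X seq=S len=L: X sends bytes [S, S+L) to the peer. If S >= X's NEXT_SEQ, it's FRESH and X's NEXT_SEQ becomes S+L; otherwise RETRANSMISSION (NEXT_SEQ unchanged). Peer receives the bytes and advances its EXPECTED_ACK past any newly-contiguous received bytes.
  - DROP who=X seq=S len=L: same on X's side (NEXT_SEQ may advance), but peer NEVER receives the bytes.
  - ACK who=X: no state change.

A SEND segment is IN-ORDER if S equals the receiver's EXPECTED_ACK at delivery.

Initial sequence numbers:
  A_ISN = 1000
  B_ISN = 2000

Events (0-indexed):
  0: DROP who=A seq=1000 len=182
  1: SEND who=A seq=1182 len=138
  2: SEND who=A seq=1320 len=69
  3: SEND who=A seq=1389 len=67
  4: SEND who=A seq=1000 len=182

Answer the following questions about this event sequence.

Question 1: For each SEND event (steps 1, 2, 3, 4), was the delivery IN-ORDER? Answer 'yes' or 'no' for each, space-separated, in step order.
Answer: no no no yes

Derivation:
Step 1: SEND seq=1182 -> out-of-order
Step 2: SEND seq=1320 -> out-of-order
Step 3: SEND seq=1389 -> out-of-order
Step 4: SEND seq=1000 -> in-order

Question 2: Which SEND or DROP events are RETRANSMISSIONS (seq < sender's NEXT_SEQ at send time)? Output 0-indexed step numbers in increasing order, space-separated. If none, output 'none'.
Step 0: DROP seq=1000 -> fresh
Step 1: SEND seq=1182 -> fresh
Step 2: SEND seq=1320 -> fresh
Step 3: SEND seq=1389 -> fresh
Step 4: SEND seq=1000 -> retransmit

Answer: 4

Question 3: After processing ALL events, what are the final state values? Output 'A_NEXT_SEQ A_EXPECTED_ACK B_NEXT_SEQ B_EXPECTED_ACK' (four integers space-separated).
After event 0: A_seq=1182 A_ack=2000 B_seq=2000 B_ack=1000
After event 1: A_seq=1320 A_ack=2000 B_seq=2000 B_ack=1000
After event 2: A_seq=1389 A_ack=2000 B_seq=2000 B_ack=1000
After event 3: A_seq=1456 A_ack=2000 B_seq=2000 B_ack=1000
After event 4: A_seq=1456 A_ack=2000 B_seq=2000 B_ack=1456

Answer: 1456 2000 2000 1456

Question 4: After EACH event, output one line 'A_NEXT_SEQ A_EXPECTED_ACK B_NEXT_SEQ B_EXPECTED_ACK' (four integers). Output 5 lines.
1182 2000 2000 1000
1320 2000 2000 1000
1389 2000 2000 1000
1456 2000 2000 1000
1456 2000 2000 1456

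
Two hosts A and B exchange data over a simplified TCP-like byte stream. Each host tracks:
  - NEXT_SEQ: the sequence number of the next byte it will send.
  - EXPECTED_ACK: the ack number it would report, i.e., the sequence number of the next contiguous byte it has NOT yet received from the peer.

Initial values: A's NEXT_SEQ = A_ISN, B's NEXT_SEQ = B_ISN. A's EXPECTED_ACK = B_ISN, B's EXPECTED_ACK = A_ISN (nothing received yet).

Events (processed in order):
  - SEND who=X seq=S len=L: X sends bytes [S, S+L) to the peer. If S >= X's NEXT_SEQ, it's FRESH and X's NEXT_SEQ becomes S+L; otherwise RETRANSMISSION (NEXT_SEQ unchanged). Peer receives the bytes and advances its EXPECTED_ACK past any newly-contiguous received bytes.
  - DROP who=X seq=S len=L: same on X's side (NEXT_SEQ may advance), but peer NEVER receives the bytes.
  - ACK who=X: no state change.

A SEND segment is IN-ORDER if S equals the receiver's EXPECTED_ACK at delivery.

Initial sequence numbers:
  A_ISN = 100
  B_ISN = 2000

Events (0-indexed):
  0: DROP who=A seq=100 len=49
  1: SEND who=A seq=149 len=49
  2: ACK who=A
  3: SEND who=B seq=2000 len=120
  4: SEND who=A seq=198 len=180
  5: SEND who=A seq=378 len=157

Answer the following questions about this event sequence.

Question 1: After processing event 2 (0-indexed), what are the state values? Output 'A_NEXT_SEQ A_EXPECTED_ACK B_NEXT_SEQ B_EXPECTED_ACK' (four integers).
After event 0: A_seq=149 A_ack=2000 B_seq=2000 B_ack=100
After event 1: A_seq=198 A_ack=2000 B_seq=2000 B_ack=100
After event 2: A_seq=198 A_ack=2000 B_seq=2000 B_ack=100

198 2000 2000 100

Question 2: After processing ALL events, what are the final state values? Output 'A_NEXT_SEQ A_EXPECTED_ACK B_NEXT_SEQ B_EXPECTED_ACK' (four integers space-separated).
Answer: 535 2120 2120 100

Derivation:
After event 0: A_seq=149 A_ack=2000 B_seq=2000 B_ack=100
After event 1: A_seq=198 A_ack=2000 B_seq=2000 B_ack=100
After event 2: A_seq=198 A_ack=2000 B_seq=2000 B_ack=100
After event 3: A_seq=198 A_ack=2120 B_seq=2120 B_ack=100
After event 4: A_seq=378 A_ack=2120 B_seq=2120 B_ack=100
After event 5: A_seq=535 A_ack=2120 B_seq=2120 B_ack=100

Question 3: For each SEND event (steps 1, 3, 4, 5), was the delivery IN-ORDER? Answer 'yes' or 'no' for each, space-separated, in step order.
Step 1: SEND seq=149 -> out-of-order
Step 3: SEND seq=2000 -> in-order
Step 4: SEND seq=198 -> out-of-order
Step 5: SEND seq=378 -> out-of-order

Answer: no yes no no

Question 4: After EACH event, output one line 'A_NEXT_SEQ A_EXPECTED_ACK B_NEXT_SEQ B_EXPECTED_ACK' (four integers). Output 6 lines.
149 2000 2000 100
198 2000 2000 100
198 2000 2000 100
198 2120 2120 100
378 2120 2120 100
535 2120 2120 100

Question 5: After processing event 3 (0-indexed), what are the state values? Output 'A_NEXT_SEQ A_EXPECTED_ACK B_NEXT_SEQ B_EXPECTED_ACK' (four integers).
After event 0: A_seq=149 A_ack=2000 B_seq=2000 B_ack=100
After event 1: A_seq=198 A_ack=2000 B_seq=2000 B_ack=100
After event 2: A_seq=198 A_ack=2000 B_seq=2000 B_ack=100
After event 3: A_seq=198 A_ack=2120 B_seq=2120 B_ack=100

198 2120 2120 100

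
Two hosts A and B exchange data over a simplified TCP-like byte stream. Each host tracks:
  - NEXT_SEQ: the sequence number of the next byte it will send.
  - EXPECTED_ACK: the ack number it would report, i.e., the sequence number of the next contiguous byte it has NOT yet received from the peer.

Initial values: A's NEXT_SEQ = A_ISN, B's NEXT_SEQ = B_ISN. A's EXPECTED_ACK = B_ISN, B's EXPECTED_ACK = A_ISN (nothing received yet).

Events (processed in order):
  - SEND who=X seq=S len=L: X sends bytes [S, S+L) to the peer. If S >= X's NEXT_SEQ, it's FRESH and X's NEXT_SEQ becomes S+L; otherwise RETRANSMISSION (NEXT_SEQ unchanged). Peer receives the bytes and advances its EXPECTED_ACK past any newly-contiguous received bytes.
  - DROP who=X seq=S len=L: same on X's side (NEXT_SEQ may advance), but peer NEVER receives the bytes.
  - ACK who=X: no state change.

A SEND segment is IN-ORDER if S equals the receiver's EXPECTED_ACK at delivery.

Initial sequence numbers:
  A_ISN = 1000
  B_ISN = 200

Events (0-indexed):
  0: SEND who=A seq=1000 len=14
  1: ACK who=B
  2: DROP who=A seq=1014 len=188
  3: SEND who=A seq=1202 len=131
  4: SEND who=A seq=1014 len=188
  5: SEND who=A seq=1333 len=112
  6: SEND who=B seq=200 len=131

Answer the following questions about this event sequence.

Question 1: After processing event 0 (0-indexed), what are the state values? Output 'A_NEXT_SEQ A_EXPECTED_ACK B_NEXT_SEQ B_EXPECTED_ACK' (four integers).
After event 0: A_seq=1014 A_ack=200 B_seq=200 B_ack=1014

1014 200 200 1014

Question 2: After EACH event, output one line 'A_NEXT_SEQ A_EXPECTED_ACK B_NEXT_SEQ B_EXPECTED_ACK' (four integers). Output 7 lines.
1014 200 200 1014
1014 200 200 1014
1202 200 200 1014
1333 200 200 1014
1333 200 200 1333
1445 200 200 1445
1445 331 331 1445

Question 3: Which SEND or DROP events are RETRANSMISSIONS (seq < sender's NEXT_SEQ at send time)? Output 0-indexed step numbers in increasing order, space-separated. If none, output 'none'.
Step 0: SEND seq=1000 -> fresh
Step 2: DROP seq=1014 -> fresh
Step 3: SEND seq=1202 -> fresh
Step 4: SEND seq=1014 -> retransmit
Step 5: SEND seq=1333 -> fresh
Step 6: SEND seq=200 -> fresh

Answer: 4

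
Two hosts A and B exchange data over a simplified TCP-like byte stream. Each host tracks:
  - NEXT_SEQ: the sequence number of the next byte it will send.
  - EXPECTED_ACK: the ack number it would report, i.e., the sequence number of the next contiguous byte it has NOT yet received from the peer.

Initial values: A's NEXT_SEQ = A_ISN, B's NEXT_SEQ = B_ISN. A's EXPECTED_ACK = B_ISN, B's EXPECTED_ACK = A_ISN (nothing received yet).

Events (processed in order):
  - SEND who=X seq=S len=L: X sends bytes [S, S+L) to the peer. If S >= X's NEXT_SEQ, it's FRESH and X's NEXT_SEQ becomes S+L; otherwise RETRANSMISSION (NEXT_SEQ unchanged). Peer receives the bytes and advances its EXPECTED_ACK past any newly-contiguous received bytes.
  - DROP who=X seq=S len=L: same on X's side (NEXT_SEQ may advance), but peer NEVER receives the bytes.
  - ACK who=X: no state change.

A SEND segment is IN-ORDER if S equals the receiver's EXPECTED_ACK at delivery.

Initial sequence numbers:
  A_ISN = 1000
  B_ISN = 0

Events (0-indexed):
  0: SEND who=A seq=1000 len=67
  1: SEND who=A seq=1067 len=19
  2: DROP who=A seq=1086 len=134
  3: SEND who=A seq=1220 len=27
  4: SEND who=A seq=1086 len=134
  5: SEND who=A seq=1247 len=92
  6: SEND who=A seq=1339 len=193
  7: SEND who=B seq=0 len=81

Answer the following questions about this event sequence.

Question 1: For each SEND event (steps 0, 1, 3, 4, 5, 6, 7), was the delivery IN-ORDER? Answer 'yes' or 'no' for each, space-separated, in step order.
Answer: yes yes no yes yes yes yes

Derivation:
Step 0: SEND seq=1000 -> in-order
Step 1: SEND seq=1067 -> in-order
Step 3: SEND seq=1220 -> out-of-order
Step 4: SEND seq=1086 -> in-order
Step 5: SEND seq=1247 -> in-order
Step 6: SEND seq=1339 -> in-order
Step 7: SEND seq=0 -> in-order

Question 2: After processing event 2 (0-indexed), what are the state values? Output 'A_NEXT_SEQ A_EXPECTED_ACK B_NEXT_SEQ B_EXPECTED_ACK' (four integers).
After event 0: A_seq=1067 A_ack=0 B_seq=0 B_ack=1067
After event 1: A_seq=1086 A_ack=0 B_seq=0 B_ack=1086
After event 2: A_seq=1220 A_ack=0 B_seq=0 B_ack=1086

1220 0 0 1086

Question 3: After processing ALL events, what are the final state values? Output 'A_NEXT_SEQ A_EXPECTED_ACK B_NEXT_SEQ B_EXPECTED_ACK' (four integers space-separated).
Answer: 1532 81 81 1532

Derivation:
After event 0: A_seq=1067 A_ack=0 B_seq=0 B_ack=1067
After event 1: A_seq=1086 A_ack=0 B_seq=0 B_ack=1086
After event 2: A_seq=1220 A_ack=0 B_seq=0 B_ack=1086
After event 3: A_seq=1247 A_ack=0 B_seq=0 B_ack=1086
After event 4: A_seq=1247 A_ack=0 B_seq=0 B_ack=1247
After event 5: A_seq=1339 A_ack=0 B_seq=0 B_ack=1339
After event 6: A_seq=1532 A_ack=0 B_seq=0 B_ack=1532
After event 7: A_seq=1532 A_ack=81 B_seq=81 B_ack=1532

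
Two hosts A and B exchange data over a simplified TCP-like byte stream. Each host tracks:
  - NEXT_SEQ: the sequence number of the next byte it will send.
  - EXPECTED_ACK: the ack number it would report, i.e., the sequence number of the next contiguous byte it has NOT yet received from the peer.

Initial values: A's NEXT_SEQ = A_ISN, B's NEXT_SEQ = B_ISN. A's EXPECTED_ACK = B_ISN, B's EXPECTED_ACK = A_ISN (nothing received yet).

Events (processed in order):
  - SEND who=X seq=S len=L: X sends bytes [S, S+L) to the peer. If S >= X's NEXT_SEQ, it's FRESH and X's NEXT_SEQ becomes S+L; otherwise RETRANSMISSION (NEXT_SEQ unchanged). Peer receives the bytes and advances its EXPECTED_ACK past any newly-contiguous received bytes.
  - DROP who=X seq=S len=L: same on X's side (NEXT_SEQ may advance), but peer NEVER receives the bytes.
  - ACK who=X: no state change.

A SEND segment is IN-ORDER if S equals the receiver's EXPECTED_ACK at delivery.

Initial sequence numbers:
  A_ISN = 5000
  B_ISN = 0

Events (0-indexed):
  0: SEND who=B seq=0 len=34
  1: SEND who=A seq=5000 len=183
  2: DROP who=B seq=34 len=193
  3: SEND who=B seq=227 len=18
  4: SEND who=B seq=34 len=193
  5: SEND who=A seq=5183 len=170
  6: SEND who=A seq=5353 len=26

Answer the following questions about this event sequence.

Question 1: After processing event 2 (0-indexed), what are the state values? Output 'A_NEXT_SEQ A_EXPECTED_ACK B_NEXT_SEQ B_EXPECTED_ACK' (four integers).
After event 0: A_seq=5000 A_ack=34 B_seq=34 B_ack=5000
After event 1: A_seq=5183 A_ack=34 B_seq=34 B_ack=5183
After event 2: A_seq=5183 A_ack=34 B_seq=227 B_ack=5183

5183 34 227 5183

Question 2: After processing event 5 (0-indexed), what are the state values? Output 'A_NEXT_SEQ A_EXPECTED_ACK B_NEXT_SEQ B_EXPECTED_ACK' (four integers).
After event 0: A_seq=5000 A_ack=34 B_seq=34 B_ack=5000
After event 1: A_seq=5183 A_ack=34 B_seq=34 B_ack=5183
After event 2: A_seq=5183 A_ack=34 B_seq=227 B_ack=5183
After event 3: A_seq=5183 A_ack=34 B_seq=245 B_ack=5183
After event 4: A_seq=5183 A_ack=245 B_seq=245 B_ack=5183
After event 5: A_seq=5353 A_ack=245 B_seq=245 B_ack=5353

5353 245 245 5353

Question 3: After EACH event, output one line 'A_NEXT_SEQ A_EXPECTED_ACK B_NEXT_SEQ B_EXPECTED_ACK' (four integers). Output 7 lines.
5000 34 34 5000
5183 34 34 5183
5183 34 227 5183
5183 34 245 5183
5183 245 245 5183
5353 245 245 5353
5379 245 245 5379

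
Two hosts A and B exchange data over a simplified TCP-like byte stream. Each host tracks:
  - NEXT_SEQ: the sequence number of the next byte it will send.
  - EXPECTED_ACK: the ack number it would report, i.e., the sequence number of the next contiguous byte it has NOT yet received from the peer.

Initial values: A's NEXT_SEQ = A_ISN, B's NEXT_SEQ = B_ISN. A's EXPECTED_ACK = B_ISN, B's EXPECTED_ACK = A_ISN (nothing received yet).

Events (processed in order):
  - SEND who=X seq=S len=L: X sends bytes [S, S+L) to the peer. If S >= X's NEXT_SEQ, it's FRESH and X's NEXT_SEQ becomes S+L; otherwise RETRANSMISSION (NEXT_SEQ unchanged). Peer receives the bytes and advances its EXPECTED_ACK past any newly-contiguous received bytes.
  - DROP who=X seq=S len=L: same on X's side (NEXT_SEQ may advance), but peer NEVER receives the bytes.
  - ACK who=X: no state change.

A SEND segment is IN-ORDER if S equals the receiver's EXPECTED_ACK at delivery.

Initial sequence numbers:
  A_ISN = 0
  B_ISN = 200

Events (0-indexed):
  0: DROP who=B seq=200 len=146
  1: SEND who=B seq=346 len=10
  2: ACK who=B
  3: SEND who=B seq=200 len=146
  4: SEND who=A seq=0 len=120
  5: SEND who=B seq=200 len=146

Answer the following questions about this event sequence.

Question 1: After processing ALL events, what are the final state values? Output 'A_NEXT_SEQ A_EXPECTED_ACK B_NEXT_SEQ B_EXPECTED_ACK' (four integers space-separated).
After event 0: A_seq=0 A_ack=200 B_seq=346 B_ack=0
After event 1: A_seq=0 A_ack=200 B_seq=356 B_ack=0
After event 2: A_seq=0 A_ack=200 B_seq=356 B_ack=0
After event 3: A_seq=0 A_ack=356 B_seq=356 B_ack=0
After event 4: A_seq=120 A_ack=356 B_seq=356 B_ack=120
After event 5: A_seq=120 A_ack=356 B_seq=356 B_ack=120

Answer: 120 356 356 120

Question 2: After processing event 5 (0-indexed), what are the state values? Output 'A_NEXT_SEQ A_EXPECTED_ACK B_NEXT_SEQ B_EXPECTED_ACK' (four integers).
After event 0: A_seq=0 A_ack=200 B_seq=346 B_ack=0
After event 1: A_seq=0 A_ack=200 B_seq=356 B_ack=0
After event 2: A_seq=0 A_ack=200 B_seq=356 B_ack=0
After event 3: A_seq=0 A_ack=356 B_seq=356 B_ack=0
After event 4: A_seq=120 A_ack=356 B_seq=356 B_ack=120
After event 5: A_seq=120 A_ack=356 B_seq=356 B_ack=120

120 356 356 120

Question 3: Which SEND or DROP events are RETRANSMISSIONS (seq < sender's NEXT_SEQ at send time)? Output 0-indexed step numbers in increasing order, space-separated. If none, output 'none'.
Step 0: DROP seq=200 -> fresh
Step 1: SEND seq=346 -> fresh
Step 3: SEND seq=200 -> retransmit
Step 4: SEND seq=0 -> fresh
Step 5: SEND seq=200 -> retransmit

Answer: 3 5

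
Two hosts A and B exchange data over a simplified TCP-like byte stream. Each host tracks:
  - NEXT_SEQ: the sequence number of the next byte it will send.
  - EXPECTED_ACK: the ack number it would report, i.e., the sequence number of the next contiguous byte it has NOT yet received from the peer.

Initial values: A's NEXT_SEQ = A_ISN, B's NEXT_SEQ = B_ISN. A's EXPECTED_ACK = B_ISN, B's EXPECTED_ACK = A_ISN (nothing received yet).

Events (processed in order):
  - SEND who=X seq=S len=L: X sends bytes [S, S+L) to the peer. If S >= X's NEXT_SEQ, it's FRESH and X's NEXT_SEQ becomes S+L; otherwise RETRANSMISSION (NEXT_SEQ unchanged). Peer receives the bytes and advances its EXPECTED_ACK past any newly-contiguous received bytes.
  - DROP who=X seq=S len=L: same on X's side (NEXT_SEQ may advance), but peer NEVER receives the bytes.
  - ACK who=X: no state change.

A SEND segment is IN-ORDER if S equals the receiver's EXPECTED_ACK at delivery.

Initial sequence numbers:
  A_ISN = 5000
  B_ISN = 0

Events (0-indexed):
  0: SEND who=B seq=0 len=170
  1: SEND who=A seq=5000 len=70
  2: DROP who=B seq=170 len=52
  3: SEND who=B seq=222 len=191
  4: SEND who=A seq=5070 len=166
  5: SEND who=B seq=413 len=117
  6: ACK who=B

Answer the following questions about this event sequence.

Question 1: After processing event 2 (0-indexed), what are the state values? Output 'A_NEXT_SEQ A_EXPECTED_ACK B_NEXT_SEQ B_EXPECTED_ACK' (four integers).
After event 0: A_seq=5000 A_ack=170 B_seq=170 B_ack=5000
After event 1: A_seq=5070 A_ack=170 B_seq=170 B_ack=5070
After event 2: A_seq=5070 A_ack=170 B_seq=222 B_ack=5070

5070 170 222 5070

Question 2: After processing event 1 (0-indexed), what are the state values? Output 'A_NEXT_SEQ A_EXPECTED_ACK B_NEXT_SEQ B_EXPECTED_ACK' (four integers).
After event 0: A_seq=5000 A_ack=170 B_seq=170 B_ack=5000
After event 1: A_seq=5070 A_ack=170 B_seq=170 B_ack=5070

5070 170 170 5070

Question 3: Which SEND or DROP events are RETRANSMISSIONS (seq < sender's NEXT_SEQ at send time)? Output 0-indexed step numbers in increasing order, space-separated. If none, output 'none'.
Answer: none

Derivation:
Step 0: SEND seq=0 -> fresh
Step 1: SEND seq=5000 -> fresh
Step 2: DROP seq=170 -> fresh
Step 3: SEND seq=222 -> fresh
Step 4: SEND seq=5070 -> fresh
Step 5: SEND seq=413 -> fresh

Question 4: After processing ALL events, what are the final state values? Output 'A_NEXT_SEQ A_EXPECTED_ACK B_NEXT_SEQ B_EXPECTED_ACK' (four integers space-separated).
Answer: 5236 170 530 5236

Derivation:
After event 0: A_seq=5000 A_ack=170 B_seq=170 B_ack=5000
After event 1: A_seq=5070 A_ack=170 B_seq=170 B_ack=5070
After event 2: A_seq=5070 A_ack=170 B_seq=222 B_ack=5070
After event 3: A_seq=5070 A_ack=170 B_seq=413 B_ack=5070
After event 4: A_seq=5236 A_ack=170 B_seq=413 B_ack=5236
After event 5: A_seq=5236 A_ack=170 B_seq=530 B_ack=5236
After event 6: A_seq=5236 A_ack=170 B_seq=530 B_ack=5236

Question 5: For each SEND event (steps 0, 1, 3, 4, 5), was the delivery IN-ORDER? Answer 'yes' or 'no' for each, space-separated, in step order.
Answer: yes yes no yes no

Derivation:
Step 0: SEND seq=0 -> in-order
Step 1: SEND seq=5000 -> in-order
Step 3: SEND seq=222 -> out-of-order
Step 4: SEND seq=5070 -> in-order
Step 5: SEND seq=413 -> out-of-order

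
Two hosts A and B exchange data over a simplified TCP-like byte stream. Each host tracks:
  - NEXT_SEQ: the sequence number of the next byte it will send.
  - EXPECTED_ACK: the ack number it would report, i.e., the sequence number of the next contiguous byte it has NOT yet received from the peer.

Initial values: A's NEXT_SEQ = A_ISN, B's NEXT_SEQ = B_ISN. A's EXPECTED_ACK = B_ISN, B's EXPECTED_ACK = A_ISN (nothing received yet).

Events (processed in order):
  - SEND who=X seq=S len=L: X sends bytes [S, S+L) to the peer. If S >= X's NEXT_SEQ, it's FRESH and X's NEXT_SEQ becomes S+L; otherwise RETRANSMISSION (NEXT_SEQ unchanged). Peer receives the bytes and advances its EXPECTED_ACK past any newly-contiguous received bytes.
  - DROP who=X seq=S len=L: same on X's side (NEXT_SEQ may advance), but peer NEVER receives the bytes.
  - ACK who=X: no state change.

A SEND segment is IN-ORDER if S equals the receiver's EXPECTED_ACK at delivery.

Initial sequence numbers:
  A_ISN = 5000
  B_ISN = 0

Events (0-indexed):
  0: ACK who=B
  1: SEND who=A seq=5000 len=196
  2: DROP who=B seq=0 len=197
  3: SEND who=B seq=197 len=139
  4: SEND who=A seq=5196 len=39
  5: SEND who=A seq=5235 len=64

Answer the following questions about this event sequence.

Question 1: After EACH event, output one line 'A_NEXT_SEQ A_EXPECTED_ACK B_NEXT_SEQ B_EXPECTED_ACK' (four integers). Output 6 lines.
5000 0 0 5000
5196 0 0 5196
5196 0 197 5196
5196 0 336 5196
5235 0 336 5235
5299 0 336 5299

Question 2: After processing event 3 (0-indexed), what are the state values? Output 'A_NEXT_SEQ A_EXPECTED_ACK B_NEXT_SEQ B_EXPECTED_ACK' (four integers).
After event 0: A_seq=5000 A_ack=0 B_seq=0 B_ack=5000
After event 1: A_seq=5196 A_ack=0 B_seq=0 B_ack=5196
After event 2: A_seq=5196 A_ack=0 B_seq=197 B_ack=5196
After event 3: A_seq=5196 A_ack=0 B_seq=336 B_ack=5196

5196 0 336 5196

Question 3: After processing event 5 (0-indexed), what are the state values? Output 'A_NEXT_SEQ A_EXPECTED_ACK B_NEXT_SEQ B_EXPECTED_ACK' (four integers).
After event 0: A_seq=5000 A_ack=0 B_seq=0 B_ack=5000
After event 1: A_seq=5196 A_ack=0 B_seq=0 B_ack=5196
After event 2: A_seq=5196 A_ack=0 B_seq=197 B_ack=5196
After event 3: A_seq=5196 A_ack=0 B_seq=336 B_ack=5196
After event 4: A_seq=5235 A_ack=0 B_seq=336 B_ack=5235
After event 5: A_seq=5299 A_ack=0 B_seq=336 B_ack=5299

5299 0 336 5299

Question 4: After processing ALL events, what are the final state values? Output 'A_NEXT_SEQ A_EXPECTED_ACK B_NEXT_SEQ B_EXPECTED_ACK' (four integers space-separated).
After event 0: A_seq=5000 A_ack=0 B_seq=0 B_ack=5000
After event 1: A_seq=5196 A_ack=0 B_seq=0 B_ack=5196
After event 2: A_seq=5196 A_ack=0 B_seq=197 B_ack=5196
After event 3: A_seq=5196 A_ack=0 B_seq=336 B_ack=5196
After event 4: A_seq=5235 A_ack=0 B_seq=336 B_ack=5235
After event 5: A_seq=5299 A_ack=0 B_seq=336 B_ack=5299

Answer: 5299 0 336 5299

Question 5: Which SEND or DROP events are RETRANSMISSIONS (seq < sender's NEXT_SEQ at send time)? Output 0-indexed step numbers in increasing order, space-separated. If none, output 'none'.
Answer: none

Derivation:
Step 1: SEND seq=5000 -> fresh
Step 2: DROP seq=0 -> fresh
Step 3: SEND seq=197 -> fresh
Step 4: SEND seq=5196 -> fresh
Step 5: SEND seq=5235 -> fresh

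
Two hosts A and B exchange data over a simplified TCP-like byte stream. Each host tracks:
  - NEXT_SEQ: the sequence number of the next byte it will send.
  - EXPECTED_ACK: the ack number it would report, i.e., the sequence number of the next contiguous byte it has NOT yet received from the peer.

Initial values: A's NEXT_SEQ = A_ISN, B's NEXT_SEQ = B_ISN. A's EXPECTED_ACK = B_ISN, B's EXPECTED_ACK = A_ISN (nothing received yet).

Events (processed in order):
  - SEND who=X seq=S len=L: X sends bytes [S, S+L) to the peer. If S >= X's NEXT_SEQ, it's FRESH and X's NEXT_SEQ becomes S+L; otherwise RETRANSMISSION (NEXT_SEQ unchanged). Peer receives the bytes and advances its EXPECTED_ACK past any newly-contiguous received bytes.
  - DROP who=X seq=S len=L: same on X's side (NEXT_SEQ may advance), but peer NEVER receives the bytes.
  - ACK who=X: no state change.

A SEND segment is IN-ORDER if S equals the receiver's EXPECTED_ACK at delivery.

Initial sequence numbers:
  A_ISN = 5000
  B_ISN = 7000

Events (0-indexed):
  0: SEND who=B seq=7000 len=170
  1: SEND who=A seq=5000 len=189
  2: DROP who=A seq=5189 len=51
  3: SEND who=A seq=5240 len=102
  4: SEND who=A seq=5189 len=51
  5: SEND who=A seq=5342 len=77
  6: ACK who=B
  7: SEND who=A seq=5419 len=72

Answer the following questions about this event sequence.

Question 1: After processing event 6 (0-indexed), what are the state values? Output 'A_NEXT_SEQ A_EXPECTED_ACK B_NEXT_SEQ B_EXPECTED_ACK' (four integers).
After event 0: A_seq=5000 A_ack=7170 B_seq=7170 B_ack=5000
After event 1: A_seq=5189 A_ack=7170 B_seq=7170 B_ack=5189
After event 2: A_seq=5240 A_ack=7170 B_seq=7170 B_ack=5189
After event 3: A_seq=5342 A_ack=7170 B_seq=7170 B_ack=5189
After event 4: A_seq=5342 A_ack=7170 B_seq=7170 B_ack=5342
After event 5: A_seq=5419 A_ack=7170 B_seq=7170 B_ack=5419
After event 6: A_seq=5419 A_ack=7170 B_seq=7170 B_ack=5419

5419 7170 7170 5419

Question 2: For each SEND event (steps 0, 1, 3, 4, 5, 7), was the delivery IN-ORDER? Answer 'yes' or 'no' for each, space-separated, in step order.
Step 0: SEND seq=7000 -> in-order
Step 1: SEND seq=5000 -> in-order
Step 3: SEND seq=5240 -> out-of-order
Step 4: SEND seq=5189 -> in-order
Step 5: SEND seq=5342 -> in-order
Step 7: SEND seq=5419 -> in-order

Answer: yes yes no yes yes yes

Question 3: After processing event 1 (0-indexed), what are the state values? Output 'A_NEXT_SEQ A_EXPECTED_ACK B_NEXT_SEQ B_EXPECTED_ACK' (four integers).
After event 0: A_seq=5000 A_ack=7170 B_seq=7170 B_ack=5000
After event 1: A_seq=5189 A_ack=7170 B_seq=7170 B_ack=5189

5189 7170 7170 5189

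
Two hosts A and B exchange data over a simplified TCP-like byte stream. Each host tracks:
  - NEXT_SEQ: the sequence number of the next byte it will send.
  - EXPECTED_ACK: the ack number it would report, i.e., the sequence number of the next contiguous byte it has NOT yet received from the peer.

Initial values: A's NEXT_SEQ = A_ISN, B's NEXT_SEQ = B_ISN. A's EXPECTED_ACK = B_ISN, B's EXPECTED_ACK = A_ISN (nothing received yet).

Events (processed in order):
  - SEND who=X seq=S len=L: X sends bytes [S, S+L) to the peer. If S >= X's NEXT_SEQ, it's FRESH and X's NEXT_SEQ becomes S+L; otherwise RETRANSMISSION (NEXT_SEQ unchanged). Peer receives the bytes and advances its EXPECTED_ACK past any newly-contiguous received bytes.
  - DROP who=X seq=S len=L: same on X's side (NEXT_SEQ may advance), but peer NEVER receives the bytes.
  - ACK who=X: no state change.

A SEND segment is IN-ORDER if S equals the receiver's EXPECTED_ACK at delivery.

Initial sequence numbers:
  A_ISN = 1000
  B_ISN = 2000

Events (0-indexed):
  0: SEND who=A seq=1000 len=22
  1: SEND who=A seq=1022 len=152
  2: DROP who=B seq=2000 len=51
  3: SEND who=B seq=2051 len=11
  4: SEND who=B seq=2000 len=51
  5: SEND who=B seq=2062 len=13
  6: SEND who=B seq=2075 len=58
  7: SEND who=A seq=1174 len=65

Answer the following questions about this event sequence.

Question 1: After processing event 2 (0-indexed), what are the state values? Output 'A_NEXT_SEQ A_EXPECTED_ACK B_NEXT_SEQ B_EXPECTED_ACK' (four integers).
After event 0: A_seq=1022 A_ack=2000 B_seq=2000 B_ack=1022
After event 1: A_seq=1174 A_ack=2000 B_seq=2000 B_ack=1174
After event 2: A_seq=1174 A_ack=2000 B_seq=2051 B_ack=1174

1174 2000 2051 1174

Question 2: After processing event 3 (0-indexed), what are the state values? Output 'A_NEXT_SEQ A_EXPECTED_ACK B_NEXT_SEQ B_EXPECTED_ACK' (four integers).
After event 0: A_seq=1022 A_ack=2000 B_seq=2000 B_ack=1022
After event 1: A_seq=1174 A_ack=2000 B_seq=2000 B_ack=1174
After event 2: A_seq=1174 A_ack=2000 B_seq=2051 B_ack=1174
After event 3: A_seq=1174 A_ack=2000 B_seq=2062 B_ack=1174

1174 2000 2062 1174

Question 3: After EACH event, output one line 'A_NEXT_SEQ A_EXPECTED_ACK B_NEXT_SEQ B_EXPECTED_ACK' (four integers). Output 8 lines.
1022 2000 2000 1022
1174 2000 2000 1174
1174 2000 2051 1174
1174 2000 2062 1174
1174 2062 2062 1174
1174 2075 2075 1174
1174 2133 2133 1174
1239 2133 2133 1239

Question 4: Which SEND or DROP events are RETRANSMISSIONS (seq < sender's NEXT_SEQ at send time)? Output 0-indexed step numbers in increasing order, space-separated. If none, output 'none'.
Answer: 4

Derivation:
Step 0: SEND seq=1000 -> fresh
Step 1: SEND seq=1022 -> fresh
Step 2: DROP seq=2000 -> fresh
Step 3: SEND seq=2051 -> fresh
Step 4: SEND seq=2000 -> retransmit
Step 5: SEND seq=2062 -> fresh
Step 6: SEND seq=2075 -> fresh
Step 7: SEND seq=1174 -> fresh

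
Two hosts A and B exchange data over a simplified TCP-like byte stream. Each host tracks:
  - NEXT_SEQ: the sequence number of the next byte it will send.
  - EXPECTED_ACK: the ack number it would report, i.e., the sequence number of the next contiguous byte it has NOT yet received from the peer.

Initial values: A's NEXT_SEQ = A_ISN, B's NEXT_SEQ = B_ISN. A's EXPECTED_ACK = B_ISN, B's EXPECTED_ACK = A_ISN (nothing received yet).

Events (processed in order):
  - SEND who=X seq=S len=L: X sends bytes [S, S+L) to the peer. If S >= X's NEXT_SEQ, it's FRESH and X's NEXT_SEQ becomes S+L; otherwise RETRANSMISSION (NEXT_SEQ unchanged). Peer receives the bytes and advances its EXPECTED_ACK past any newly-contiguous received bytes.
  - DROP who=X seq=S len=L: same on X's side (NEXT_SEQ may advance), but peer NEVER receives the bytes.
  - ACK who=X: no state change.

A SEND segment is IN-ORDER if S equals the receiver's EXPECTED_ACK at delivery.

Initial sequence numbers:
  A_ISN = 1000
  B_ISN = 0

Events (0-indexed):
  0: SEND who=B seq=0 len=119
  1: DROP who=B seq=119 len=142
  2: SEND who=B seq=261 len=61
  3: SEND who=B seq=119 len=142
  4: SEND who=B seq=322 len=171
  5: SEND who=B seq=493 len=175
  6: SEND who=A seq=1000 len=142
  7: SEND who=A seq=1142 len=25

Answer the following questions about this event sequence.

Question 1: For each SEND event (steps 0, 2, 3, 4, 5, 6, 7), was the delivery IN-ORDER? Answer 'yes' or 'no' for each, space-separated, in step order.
Answer: yes no yes yes yes yes yes

Derivation:
Step 0: SEND seq=0 -> in-order
Step 2: SEND seq=261 -> out-of-order
Step 3: SEND seq=119 -> in-order
Step 4: SEND seq=322 -> in-order
Step 5: SEND seq=493 -> in-order
Step 6: SEND seq=1000 -> in-order
Step 7: SEND seq=1142 -> in-order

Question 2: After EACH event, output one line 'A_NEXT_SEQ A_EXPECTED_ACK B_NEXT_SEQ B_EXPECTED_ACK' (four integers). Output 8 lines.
1000 119 119 1000
1000 119 261 1000
1000 119 322 1000
1000 322 322 1000
1000 493 493 1000
1000 668 668 1000
1142 668 668 1142
1167 668 668 1167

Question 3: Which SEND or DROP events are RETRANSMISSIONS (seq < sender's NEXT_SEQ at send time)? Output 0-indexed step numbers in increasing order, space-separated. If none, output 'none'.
Answer: 3

Derivation:
Step 0: SEND seq=0 -> fresh
Step 1: DROP seq=119 -> fresh
Step 2: SEND seq=261 -> fresh
Step 3: SEND seq=119 -> retransmit
Step 4: SEND seq=322 -> fresh
Step 5: SEND seq=493 -> fresh
Step 6: SEND seq=1000 -> fresh
Step 7: SEND seq=1142 -> fresh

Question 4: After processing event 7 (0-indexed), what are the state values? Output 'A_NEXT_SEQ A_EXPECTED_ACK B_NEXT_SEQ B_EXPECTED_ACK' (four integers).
After event 0: A_seq=1000 A_ack=119 B_seq=119 B_ack=1000
After event 1: A_seq=1000 A_ack=119 B_seq=261 B_ack=1000
After event 2: A_seq=1000 A_ack=119 B_seq=322 B_ack=1000
After event 3: A_seq=1000 A_ack=322 B_seq=322 B_ack=1000
After event 4: A_seq=1000 A_ack=493 B_seq=493 B_ack=1000
After event 5: A_seq=1000 A_ack=668 B_seq=668 B_ack=1000
After event 6: A_seq=1142 A_ack=668 B_seq=668 B_ack=1142
After event 7: A_seq=1167 A_ack=668 B_seq=668 B_ack=1167

1167 668 668 1167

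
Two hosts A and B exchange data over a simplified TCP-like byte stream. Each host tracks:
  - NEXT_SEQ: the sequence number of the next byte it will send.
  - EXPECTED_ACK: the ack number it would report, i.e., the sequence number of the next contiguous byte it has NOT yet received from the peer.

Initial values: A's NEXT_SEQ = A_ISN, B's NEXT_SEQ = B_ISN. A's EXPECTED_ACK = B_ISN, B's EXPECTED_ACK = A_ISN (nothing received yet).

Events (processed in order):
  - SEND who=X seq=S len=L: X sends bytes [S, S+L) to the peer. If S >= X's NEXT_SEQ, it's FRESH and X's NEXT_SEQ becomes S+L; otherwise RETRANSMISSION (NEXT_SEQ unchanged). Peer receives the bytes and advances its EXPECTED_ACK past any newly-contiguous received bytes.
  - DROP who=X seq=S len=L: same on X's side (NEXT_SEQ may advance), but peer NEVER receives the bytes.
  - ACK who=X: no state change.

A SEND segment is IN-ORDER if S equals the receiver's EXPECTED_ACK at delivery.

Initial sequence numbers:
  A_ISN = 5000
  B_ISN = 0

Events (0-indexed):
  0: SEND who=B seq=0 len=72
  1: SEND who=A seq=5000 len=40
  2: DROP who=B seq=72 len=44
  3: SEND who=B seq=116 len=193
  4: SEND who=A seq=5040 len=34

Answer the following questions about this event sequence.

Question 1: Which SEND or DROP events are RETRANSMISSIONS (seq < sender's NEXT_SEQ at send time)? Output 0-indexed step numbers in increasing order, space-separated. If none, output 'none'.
Step 0: SEND seq=0 -> fresh
Step 1: SEND seq=5000 -> fresh
Step 2: DROP seq=72 -> fresh
Step 3: SEND seq=116 -> fresh
Step 4: SEND seq=5040 -> fresh

Answer: none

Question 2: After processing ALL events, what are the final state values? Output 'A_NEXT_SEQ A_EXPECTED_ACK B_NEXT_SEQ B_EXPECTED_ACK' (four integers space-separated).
Answer: 5074 72 309 5074

Derivation:
After event 0: A_seq=5000 A_ack=72 B_seq=72 B_ack=5000
After event 1: A_seq=5040 A_ack=72 B_seq=72 B_ack=5040
After event 2: A_seq=5040 A_ack=72 B_seq=116 B_ack=5040
After event 3: A_seq=5040 A_ack=72 B_seq=309 B_ack=5040
After event 4: A_seq=5074 A_ack=72 B_seq=309 B_ack=5074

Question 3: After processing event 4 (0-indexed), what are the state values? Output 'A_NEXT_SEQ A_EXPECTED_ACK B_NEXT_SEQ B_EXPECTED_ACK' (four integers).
After event 0: A_seq=5000 A_ack=72 B_seq=72 B_ack=5000
After event 1: A_seq=5040 A_ack=72 B_seq=72 B_ack=5040
After event 2: A_seq=5040 A_ack=72 B_seq=116 B_ack=5040
After event 3: A_seq=5040 A_ack=72 B_seq=309 B_ack=5040
After event 4: A_seq=5074 A_ack=72 B_seq=309 B_ack=5074

5074 72 309 5074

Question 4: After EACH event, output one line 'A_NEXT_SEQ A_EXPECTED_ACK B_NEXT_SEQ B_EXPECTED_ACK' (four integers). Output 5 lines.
5000 72 72 5000
5040 72 72 5040
5040 72 116 5040
5040 72 309 5040
5074 72 309 5074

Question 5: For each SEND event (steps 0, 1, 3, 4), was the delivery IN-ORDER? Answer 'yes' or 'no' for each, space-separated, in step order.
Step 0: SEND seq=0 -> in-order
Step 1: SEND seq=5000 -> in-order
Step 3: SEND seq=116 -> out-of-order
Step 4: SEND seq=5040 -> in-order

Answer: yes yes no yes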